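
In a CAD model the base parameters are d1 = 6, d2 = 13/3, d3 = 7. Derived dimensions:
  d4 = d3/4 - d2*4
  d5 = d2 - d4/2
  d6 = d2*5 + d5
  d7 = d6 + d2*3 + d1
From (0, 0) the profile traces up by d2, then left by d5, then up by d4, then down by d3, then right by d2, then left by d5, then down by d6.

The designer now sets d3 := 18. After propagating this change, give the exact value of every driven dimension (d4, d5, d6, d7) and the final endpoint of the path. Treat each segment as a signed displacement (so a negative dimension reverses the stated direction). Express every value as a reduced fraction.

d4 = -77/6
d5 = 43/4
d6 = 389/12
d7 = 617/12
endpoint = (-103/6, -707/12)

Apply edit: d3 := 18
  d4 = d3/4 - d2*4 = -77/6
  d5 = d2 - d4/2 = 43/4
  d6 = d2*5 + d5 = 389/12
  d7 = d6 + d2*3 + d1 = 617/12
Walk from origin (0, 0):
  seg 1: up by d2 = 13/3 → (0, 13/3)
  seg 2: left by d5 = 43/4 → (-43/4, 13/3)
  seg 3: up by d4 = -77/6 → (-43/4, -17/2)
  seg 4: down by d3 = 18 → (-43/4, -53/2)
  seg 5: right by d2 = 13/3 → (-77/12, -53/2)
  seg 6: left by d5 = 43/4 → (-103/6, -53/2)
  seg 7: down by d6 = 389/12 → (-103/6, -707/12)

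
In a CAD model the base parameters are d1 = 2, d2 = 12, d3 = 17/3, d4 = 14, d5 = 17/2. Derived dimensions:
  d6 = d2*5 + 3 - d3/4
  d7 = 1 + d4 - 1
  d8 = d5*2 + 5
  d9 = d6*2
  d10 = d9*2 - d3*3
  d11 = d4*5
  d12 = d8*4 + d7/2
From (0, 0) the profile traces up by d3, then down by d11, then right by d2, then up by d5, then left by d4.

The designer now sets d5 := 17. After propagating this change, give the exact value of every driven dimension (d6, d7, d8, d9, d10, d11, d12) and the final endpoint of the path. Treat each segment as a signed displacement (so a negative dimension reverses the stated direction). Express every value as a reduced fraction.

d6 = 739/12
d7 = 14
d8 = 39
d9 = 739/6
d10 = 688/3
d11 = 70
d12 = 163
endpoint = (-2, -142/3)

Apply edit: d5 := 17
  d6 = d2*5 + 3 - d3/4 = 739/12
  d7 = 1 + d4 - 1 = 14
  d8 = d5*2 + 5 = 39
  d9 = d6*2 = 739/6
  d10 = d9*2 - d3*3 = 688/3
  d11 = d4*5 = 70
  d12 = d8*4 + d7/2 = 163
Walk from origin (0, 0):
  seg 1: up by d3 = 17/3 → (0, 17/3)
  seg 2: down by d11 = 70 → (0, -193/3)
  seg 3: right by d2 = 12 → (12, -193/3)
  seg 4: up by d5 = 17 → (12, -142/3)
  seg 5: left by d4 = 14 → (-2, -142/3)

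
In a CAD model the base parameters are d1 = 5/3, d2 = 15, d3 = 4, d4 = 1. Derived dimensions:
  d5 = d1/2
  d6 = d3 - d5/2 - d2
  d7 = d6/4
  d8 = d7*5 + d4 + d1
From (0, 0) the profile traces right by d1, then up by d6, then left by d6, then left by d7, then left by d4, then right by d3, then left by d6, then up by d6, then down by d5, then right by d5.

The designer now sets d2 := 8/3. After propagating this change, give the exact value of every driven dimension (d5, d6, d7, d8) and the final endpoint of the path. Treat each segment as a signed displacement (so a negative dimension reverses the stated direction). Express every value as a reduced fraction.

d5 = 5/6
d6 = 11/12
d7 = 11/48
d8 = 61/16
endpoint = (55/16, 1)

Apply edit: d2 := 8/3
  d5 = d1/2 = 5/6
  d6 = d3 - d5/2 - d2 = 11/12
  d7 = d6/4 = 11/48
  d8 = d7*5 + d4 + d1 = 61/16
Walk from origin (0, 0):
  seg 1: right by d1 = 5/3 → (5/3, 0)
  seg 2: up by d6 = 11/12 → (5/3, 11/12)
  seg 3: left by d6 = 11/12 → (3/4, 11/12)
  seg 4: left by d7 = 11/48 → (25/48, 11/12)
  seg 5: left by d4 = 1 → (-23/48, 11/12)
  seg 6: right by d3 = 4 → (169/48, 11/12)
  seg 7: left by d6 = 11/12 → (125/48, 11/12)
  seg 8: up by d6 = 11/12 → (125/48, 11/6)
  seg 9: down by d5 = 5/6 → (125/48, 1)
  seg 10: right by d5 = 5/6 → (55/16, 1)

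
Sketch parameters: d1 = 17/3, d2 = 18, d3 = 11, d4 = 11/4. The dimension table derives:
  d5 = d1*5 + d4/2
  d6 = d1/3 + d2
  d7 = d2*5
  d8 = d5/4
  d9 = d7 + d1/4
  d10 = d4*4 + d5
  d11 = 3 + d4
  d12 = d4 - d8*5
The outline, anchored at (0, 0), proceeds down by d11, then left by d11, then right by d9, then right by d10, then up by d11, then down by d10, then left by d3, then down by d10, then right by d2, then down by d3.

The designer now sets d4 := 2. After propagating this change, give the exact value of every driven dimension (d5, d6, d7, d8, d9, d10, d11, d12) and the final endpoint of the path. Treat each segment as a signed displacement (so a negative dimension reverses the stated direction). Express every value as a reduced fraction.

Apply edit: d4 := 2
  d5 = d1*5 + d4/2 = 88/3
  d6 = d1/3 + d2 = 179/9
  d7 = d2*5 = 90
  d8 = d5/4 = 22/3
  d9 = d7 + d1/4 = 1097/12
  d10 = d4*4 + d5 = 112/3
  d11 = 3 + d4 = 5
  d12 = d4 - d8*5 = -104/3
Walk from origin (0, 0):
  seg 1: down by d11 = 5 → (0, -5)
  seg 2: left by d11 = 5 → (-5, -5)
  seg 3: right by d9 = 1097/12 → (1037/12, -5)
  seg 4: right by d10 = 112/3 → (495/4, -5)
  seg 5: up by d11 = 5 → (495/4, 0)
  seg 6: down by d10 = 112/3 → (495/4, -112/3)
  seg 7: left by d3 = 11 → (451/4, -112/3)
  seg 8: down by d10 = 112/3 → (451/4, -224/3)
  seg 9: right by d2 = 18 → (523/4, -224/3)
  seg 10: down by d3 = 11 → (523/4, -257/3)

d5 = 88/3
d6 = 179/9
d7 = 90
d8 = 22/3
d9 = 1097/12
d10 = 112/3
d11 = 5
d12 = -104/3
endpoint = (523/4, -257/3)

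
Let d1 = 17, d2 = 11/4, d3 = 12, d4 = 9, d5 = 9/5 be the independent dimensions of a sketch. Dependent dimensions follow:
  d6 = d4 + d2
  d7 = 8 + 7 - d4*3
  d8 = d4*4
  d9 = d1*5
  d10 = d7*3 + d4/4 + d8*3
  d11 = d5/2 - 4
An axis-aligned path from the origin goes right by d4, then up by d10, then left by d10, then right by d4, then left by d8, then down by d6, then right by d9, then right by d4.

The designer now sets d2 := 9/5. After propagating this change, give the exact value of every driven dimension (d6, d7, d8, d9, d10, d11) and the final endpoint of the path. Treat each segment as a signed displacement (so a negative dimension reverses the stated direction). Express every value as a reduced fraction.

Apply edit: d2 := 9/5
  d6 = d4 + d2 = 54/5
  d7 = 8 + 7 - d4*3 = -12
  d8 = d4*4 = 36
  d9 = d1*5 = 85
  d10 = d7*3 + d4/4 + d8*3 = 297/4
  d11 = d5/2 - 4 = -31/10
Walk from origin (0, 0):
  seg 1: right by d4 = 9 → (9, 0)
  seg 2: up by d10 = 297/4 → (9, 297/4)
  seg 3: left by d10 = 297/4 → (-261/4, 297/4)
  seg 4: right by d4 = 9 → (-225/4, 297/4)
  seg 5: left by d8 = 36 → (-369/4, 297/4)
  seg 6: down by d6 = 54/5 → (-369/4, 1269/20)
  seg 7: right by d9 = 85 → (-29/4, 1269/20)
  seg 8: right by d4 = 9 → (7/4, 1269/20)

d6 = 54/5
d7 = -12
d8 = 36
d9 = 85
d10 = 297/4
d11 = -31/10
endpoint = (7/4, 1269/20)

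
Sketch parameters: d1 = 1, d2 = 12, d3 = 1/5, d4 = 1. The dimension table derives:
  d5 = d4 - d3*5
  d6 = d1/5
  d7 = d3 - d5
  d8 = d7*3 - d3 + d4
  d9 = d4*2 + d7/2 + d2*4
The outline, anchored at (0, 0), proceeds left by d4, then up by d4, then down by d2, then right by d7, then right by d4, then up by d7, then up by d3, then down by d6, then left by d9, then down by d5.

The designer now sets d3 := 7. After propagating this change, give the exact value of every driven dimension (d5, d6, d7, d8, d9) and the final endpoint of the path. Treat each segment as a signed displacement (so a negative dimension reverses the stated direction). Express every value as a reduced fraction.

d5 = -34
d6 = 1/5
d7 = 41
d8 = 117
d9 = 141/2
endpoint = (-59/2, 354/5)

Apply edit: d3 := 7
  d5 = d4 - d3*5 = -34
  d6 = d1/5 = 1/5
  d7 = d3 - d5 = 41
  d8 = d7*3 - d3 + d4 = 117
  d9 = d4*2 + d7/2 + d2*4 = 141/2
Walk from origin (0, 0):
  seg 1: left by d4 = 1 → (-1, 0)
  seg 2: up by d4 = 1 → (-1, 1)
  seg 3: down by d2 = 12 → (-1, -11)
  seg 4: right by d7 = 41 → (40, -11)
  seg 5: right by d4 = 1 → (41, -11)
  seg 6: up by d7 = 41 → (41, 30)
  seg 7: up by d3 = 7 → (41, 37)
  seg 8: down by d6 = 1/5 → (41, 184/5)
  seg 9: left by d9 = 141/2 → (-59/2, 184/5)
  seg 10: down by d5 = -34 → (-59/2, 354/5)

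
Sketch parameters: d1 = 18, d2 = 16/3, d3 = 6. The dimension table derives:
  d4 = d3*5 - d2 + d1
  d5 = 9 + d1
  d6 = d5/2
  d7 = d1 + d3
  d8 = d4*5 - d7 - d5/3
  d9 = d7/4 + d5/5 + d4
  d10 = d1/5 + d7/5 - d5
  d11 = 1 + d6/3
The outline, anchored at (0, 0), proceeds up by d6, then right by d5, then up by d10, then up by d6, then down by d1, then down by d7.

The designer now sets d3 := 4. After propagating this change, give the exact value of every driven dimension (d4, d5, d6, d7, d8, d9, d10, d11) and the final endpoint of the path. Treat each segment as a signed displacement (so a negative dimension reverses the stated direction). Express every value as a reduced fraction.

Apply edit: d3 := 4
  d4 = d3*5 - d2 + d1 = 98/3
  d5 = 9 + d1 = 27
  d6 = d5/2 = 27/2
  d7 = d1 + d3 = 22
  d8 = d4*5 - d7 - d5/3 = 397/3
  d9 = d7/4 + d5/5 + d4 = 1307/30
  d10 = d1/5 + d7/5 - d5 = -19
  d11 = 1 + d6/3 = 11/2
Walk from origin (0, 0):
  seg 1: up by d6 = 27/2 → (0, 27/2)
  seg 2: right by d5 = 27 → (27, 27/2)
  seg 3: up by d10 = -19 → (27, -11/2)
  seg 4: up by d6 = 27/2 → (27, 8)
  seg 5: down by d1 = 18 → (27, -10)
  seg 6: down by d7 = 22 → (27, -32)

d4 = 98/3
d5 = 27
d6 = 27/2
d7 = 22
d8 = 397/3
d9 = 1307/30
d10 = -19
d11 = 11/2
endpoint = (27, -32)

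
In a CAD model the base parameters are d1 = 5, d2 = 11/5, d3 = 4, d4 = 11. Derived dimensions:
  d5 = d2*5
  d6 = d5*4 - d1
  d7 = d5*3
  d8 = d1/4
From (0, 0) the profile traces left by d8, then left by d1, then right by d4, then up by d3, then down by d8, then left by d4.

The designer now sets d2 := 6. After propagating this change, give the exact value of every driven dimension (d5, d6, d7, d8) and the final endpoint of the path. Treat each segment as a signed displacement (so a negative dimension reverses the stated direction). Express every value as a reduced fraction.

Apply edit: d2 := 6
  d5 = d2*5 = 30
  d6 = d5*4 - d1 = 115
  d7 = d5*3 = 90
  d8 = d1/4 = 5/4
Walk from origin (0, 0):
  seg 1: left by d8 = 5/4 → (-5/4, 0)
  seg 2: left by d1 = 5 → (-25/4, 0)
  seg 3: right by d4 = 11 → (19/4, 0)
  seg 4: up by d3 = 4 → (19/4, 4)
  seg 5: down by d8 = 5/4 → (19/4, 11/4)
  seg 6: left by d4 = 11 → (-25/4, 11/4)

d5 = 30
d6 = 115
d7 = 90
d8 = 5/4
endpoint = (-25/4, 11/4)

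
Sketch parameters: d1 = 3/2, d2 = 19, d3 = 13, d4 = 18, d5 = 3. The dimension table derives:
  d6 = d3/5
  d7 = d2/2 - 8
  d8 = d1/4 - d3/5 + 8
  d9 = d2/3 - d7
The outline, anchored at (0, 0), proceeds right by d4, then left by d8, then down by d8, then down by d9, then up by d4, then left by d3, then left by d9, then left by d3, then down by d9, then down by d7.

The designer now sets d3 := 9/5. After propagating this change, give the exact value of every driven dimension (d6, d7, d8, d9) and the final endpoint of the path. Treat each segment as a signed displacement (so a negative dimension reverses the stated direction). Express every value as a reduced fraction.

Apply edit: d3 := 9/5
  d6 = d3/5 = 9/25
  d7 = d2/2 - 8 = 3/2
  d8 = d1/4 - d3/5 + 8 = 1603/200
  d9 = d2/3 - d7 = 29/6
Walk from origin (0, 0):
  seg 1: right by d4 = 18 → (18, 0)
  seg 2: left by d8 = 1603/200 → (1997/200, 0)
  seg 3: down by d8 = 1603/200 → (1997/200, -1603/200)
  seg 4: down by d9 = 29/6 → (1997/200, -7709/600)
  seg 5: up by d4 = 18 → (1997/200, 3091/600)
  seg 6: left by d3 = 9/5 → (1637/200, 3091/600)
  seg 7: left by d9 = 29/6 → (2011/600, 3091/600)
  seg 8: left by d3 = 9/5 → (931/600, 3091/600)
  seg 9: down by d9 = 29/6 → (931/600, 191/600)
  seg 10: down by d7 = 3/2 → (931/600, -709/600)

d6 = 9/25
d7 = 3/2
d8 = 1603/200
d9 = 29/6
endpoint = (931/600, -709/600)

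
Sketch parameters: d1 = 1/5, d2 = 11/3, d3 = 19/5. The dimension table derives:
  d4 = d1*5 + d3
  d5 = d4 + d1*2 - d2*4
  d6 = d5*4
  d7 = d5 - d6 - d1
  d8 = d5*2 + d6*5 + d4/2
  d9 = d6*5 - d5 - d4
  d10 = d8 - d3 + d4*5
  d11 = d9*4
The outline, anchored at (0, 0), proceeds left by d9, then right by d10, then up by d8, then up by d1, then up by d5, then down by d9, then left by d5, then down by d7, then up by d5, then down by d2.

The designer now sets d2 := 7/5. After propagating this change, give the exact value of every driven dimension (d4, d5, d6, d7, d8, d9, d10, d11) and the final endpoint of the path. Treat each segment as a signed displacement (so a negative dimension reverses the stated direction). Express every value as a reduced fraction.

Apply edit: d2 := 7/5
  d4 = d1*5 + d3 = 24/5
  d5 = d4 + d1*2 - d2*4 = -2/5
  d6 = d5*4 = -8/5
  d7 = d5 - d6 - d1 = 1
  d8 = d5*2 + d6*5 + d4/2 = -32/5
  d9 = d6*5 - d5 - d4 = -62/5
  d10 = d8 - d3 + d4*5 = 69/5
  d11 = d9*4 = -248/5
Walk from origin (0, 0):
  seg 1: left by d9 = -62/5 → (62/5, 0)
  seg 2: right by d10 = 69/5 → (131/5, 0)
  seg 3: up by d8 = -32/5 → (131/5, -32/5)
  seg 4: up by d1 = 1/5 → (131/5, -31/5)
  seg 5: up by d5 = -2/5 → (131/5, -33/5)
  seg 6: down by d9 = -62/5 → (131/5, 29/5)
  seg 7: left by d5 = -2/5 → (133/5, 29/5)
  seg 8: down by d7 = 1 → (133/5, 24/5)
  seg 9: up by d5 = -2/5 → (133/5, 22/5)
  seg 10: down by d2 = 7/5 → (133/5, 3)

d4 = 24/5
d5 = -2/5
d6 = -8/5
d7 = 1
d8 = -32/5
d9 = -62/5
d10 = 69/5
d11 = -248/5
endpoint = (133/5, 3)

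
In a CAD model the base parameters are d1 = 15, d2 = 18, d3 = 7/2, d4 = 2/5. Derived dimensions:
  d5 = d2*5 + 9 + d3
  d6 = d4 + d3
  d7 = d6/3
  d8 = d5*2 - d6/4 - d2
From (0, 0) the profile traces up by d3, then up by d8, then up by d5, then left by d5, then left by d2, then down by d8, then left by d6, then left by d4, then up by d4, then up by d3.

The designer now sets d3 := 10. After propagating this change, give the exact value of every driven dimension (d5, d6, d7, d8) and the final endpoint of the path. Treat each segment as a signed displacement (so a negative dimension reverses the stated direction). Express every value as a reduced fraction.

Apply edit: d3 := 10
  d5 = d2*5 + 9 + d3 = 109
  d6 = d4 + d3 = 52/5
  d7 = d6/3 = 52/15
  d8 = d5*2 - d6/4 - d2 = 987/5
Walk from origin (0, 0):
  seg 1: up by d3 = 10 → (0, 10)
  seg 2: up by d8 = 987/5 → (0, 1037/5)
  seg 3: up by d5 = 109 → (0, 1582/5)
  seg 4: left by d5 = 109 → (-109, 1582/5)
  seg 5: left by d2 = 18 → (-127, 1582/5)
  seg 6: down by d8 = 987/5 → (-127, 119)
  seg 7: left by d6 = 52/5 → (-687/5, 119)
  seg 8: left by d4 = 2/5 → (-689/5, 119)
  seg 9: up by d4 = 2/5 → (-689/5, 597/5)
  seg 10: up by d3 = 10 → (-689/5, 647/5)

d5 = 109
d6 = 52/5
d7 = 52/15
d8 = 987/5
endpoint = (-689/5, 647/5)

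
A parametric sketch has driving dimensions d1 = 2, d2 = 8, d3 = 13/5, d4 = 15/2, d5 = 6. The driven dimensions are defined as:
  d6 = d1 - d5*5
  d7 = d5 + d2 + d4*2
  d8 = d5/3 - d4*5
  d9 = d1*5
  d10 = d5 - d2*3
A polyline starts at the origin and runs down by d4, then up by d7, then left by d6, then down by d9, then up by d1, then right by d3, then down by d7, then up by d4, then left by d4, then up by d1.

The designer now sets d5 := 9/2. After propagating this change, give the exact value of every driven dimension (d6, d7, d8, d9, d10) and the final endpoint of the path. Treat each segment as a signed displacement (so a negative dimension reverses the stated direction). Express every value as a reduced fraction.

d6 = -41/2
d7 = 55/2
d8 = -36
d9 = 10
d10 = -39/2
endpoint = (78/5, -6)

Apply edit: d5 := 9/2
  d6 = d1 - d5*5 = -41/2
  d7 = d5 + d2 + d4*2 = 55/2
  d8 = d5/3 - d4*5 = -36
  d9 = d1*5 = 10
  d10 = d5 - d2*3 = -39/2
Walk from origin (0, 0):
  seg 1: down by d4 = 15/2 → (0, -15/2)
  seg 2: up by d7 = 55/2 → (0, 20)
  seg 3: left by d6 = -41/2 → (41/2, 20)
  seg 4: down by d9 = 10 → (41/2, 10)
  seg 5: up by d1 = 2 → (41/2, 12)
  seg 6: right by d3 = 13/5 → (231/10, 12)
  seg 7: down by d7 = 55/2 → (231/10, -31/2)
  seg 8: up by d4 = 15/2 → (231/10, -8)
  seg 9: left by d4 = 15/2 → (78/5, -8)
  seg 10: up by d1 = 2 → (78/5, -6)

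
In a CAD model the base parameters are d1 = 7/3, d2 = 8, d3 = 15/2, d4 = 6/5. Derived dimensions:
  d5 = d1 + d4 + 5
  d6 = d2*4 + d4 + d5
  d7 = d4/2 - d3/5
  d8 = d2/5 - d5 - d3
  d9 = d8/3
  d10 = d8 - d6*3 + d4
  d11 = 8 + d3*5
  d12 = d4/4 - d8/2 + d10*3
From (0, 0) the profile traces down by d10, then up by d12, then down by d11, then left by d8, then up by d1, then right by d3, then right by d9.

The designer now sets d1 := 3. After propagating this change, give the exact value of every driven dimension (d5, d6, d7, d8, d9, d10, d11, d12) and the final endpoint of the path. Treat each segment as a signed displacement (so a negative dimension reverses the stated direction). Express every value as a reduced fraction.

Apply edit: d1 := 3
  d5 = d1 + d4 + 5 = 46/5
  d6 = d2*4 + d4 + d5 = 212/5
  d7 = d4/2 - d3/5 = -9/10
  d8 = d2/5 - d5 - d3 = -151/10
  d9 = d8/3 = -151/30
  d10 = d8 - d6*3 + d4 = -1411/10
  d11 = 8 + d3*5 = 91/2
  d12 = d4/4 - d8/2 + d10*3 = -8309/20
Walk from origin (0, 0):
  seg 1: down by d10 = -1411/10 → (0, 1411/10)
  seg 2: up by d12 = -8309/20 → (0, -5487/20)
  seg 3: down by d11 = 91/2 → (0, -6397/20)
  seg 4: left by d8 = -151/10 → (151/10, -6397/20)
  seg 5: up by d1 = 3 → (151/10, -6337/20)
  seg 6: right by d3 = 15/2 → (113/5, -6337/20)
  seg 7: right by d9 = -151/30 → (527/30, -6337/20)

d5 = 46/5
d6 = 212/5
d7 = -9/10
d8 = -151/10
d9 = -151/30
d10 = -1411/10
d11 = 91/2
d12 = -8309/20
endpoint = (527/30, -6337/20)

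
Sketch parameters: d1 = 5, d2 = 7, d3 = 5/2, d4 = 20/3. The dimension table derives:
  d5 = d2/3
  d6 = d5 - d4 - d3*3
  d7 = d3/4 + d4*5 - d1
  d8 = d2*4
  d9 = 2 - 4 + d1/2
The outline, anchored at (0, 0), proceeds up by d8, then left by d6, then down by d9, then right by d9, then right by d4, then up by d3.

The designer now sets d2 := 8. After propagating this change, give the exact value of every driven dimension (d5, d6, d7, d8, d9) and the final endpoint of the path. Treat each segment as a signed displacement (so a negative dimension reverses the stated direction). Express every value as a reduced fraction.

Apply edit: d2 := 8
  d5 = d2/3 = 8/3
  d6 = d5 - d4 - d3*3 = -23/2
  d7 = d3/4 + d4*5 - d1 = 695/24
  d8 = d2*4 = 32
  d9 = 2 - 4 + d1/2 = 1/2
Walk from origin (0, 0):
  seg 1: up by d8 = 32 → (0, 32)
  seg 2: left by d6 = -23/2 → (23/2, 32)
  seg 3: down by d9 = 1/2 → (23/2, 63/2)
  seg 4: right by d9 = 1/2 → (12, 63/2)
  seg 5: right by d4 = 20/3 → (56/3, 63/2)
  seg 6: up by d3 = 5/2 → (56/3, 34)

d5 = 8/3
d6 = -23/2
d7 = 695/24
d8 = 32
d9 = 1/2
endpoint = (56/3, 34)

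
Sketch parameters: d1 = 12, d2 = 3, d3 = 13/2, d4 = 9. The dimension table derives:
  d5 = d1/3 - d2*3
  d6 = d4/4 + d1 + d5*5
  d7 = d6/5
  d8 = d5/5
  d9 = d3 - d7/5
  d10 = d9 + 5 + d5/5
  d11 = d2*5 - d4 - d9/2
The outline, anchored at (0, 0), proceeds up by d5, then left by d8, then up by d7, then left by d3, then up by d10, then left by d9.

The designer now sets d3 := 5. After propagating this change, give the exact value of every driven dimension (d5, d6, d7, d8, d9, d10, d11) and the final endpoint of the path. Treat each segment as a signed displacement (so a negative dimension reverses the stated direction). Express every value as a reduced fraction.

d5 = -5
d6 = -43/4
d7 = -43/20
d8 = -1
d9 = 543/100
d10 = 943/100
d11 = 657/200
endpoint = (-943/100, 57/25)

Apply edit: d3 := 5
  d5 = d1/3 - d2*3 = -5
  d6 = d4/4 + d1 + d5*5 = -43/4
  d7 = d6/5 = -43/20
  d8 = d5/5 = -1
  d9 = d3 - d7/5 = 543/100
  d10 = d9 + 5 + d5/5 = 943/100
  d11 = d2*5 - d4 - d9/2 = 657/200
Walk from origin (0, 0):
  seg 1: up by d5 = -5 → (0, -5)
  seg 2: left by d8 = -1 → (1, -5)
  seg 3: up by d7 = -43/20 → (1, -143/20)
  seg 4: left by d3 = 5 → (-4, -143/20)
  seg 5: up by d10 = 943/100 → (-4, 57/25)
  seg 6: left by d9 = 543/100 → (-943/100, 57/25)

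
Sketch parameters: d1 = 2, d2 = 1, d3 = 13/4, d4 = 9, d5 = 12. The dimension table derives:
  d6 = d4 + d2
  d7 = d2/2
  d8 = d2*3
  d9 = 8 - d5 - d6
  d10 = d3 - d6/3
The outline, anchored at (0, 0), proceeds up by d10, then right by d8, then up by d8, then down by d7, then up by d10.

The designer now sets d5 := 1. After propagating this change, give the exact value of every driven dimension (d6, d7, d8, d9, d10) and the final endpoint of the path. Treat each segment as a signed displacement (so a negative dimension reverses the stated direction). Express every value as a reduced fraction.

Apply edit: d5 := 1
  d6 = d4 + d2 = 10
  d7 = d2/2 = 1/2
  d8 = d2*3 = 3
  d9 = 8 - d5 - d6 = -3
  d10 = d3 - d6/3 = -1/12
Walk from origin (0, 0):
  seg 1: up by d10 = -1/12 → (0, -1/12)
  seg 2: right by d8 = 3 → (3, -1/12)
  seg 3: up by d8 = 3 → (3, 35/12)
  seg 4: down by d7 = 1/2 → (3, 29/12)
  seg 5: up by d10 = -1/12 → (3, 7/3)

d6 = 10
d7 = 1/2
d8 = 3
d9 = -3
d10 = -1/12
endpoint = (3, 7/3)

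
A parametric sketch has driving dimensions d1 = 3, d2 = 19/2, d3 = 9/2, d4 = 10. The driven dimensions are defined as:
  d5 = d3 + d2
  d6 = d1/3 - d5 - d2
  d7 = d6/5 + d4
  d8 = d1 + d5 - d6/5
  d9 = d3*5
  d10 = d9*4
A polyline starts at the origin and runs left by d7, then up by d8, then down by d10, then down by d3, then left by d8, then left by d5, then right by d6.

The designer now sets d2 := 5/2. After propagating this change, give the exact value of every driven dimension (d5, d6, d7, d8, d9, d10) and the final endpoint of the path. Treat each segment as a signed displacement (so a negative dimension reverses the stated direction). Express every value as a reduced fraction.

d5 = 7
d6 = -17/2
d7 = 83/10
d8 = 117/10
d9 = 45/2
d10 = 90
endpoint = (-71/2, -414/5)

Apply edit: d2 := 5/2
  d5 = d3 + d2 = 7
  d6 = d1/3 - d5 - d2 = -17/2
  d7 = d6/5 + d4 = 83/10
  d8 = d1 + d5 - d6/5 = 117/10
  d9 = d3*5 = 45/2
  d10 = d9*4 = 90
Walk from origin (0, 0):
  seg 1: left by d7 = 83/10 → (-83/10, 0)
  seg 2: up by d8 = 117/10 → (-83/10, 117/10)
  seg 3: down by d10 = 90 → (-83/10, -783/10)
  seg 4: down by d3 = 9/2 → (-83/10, -414/5)
  seg 5: left by d8 = 117/10 → (-20, -414/5)
  seg 6: left by d5 = 7 → (-27, -414/5)
  seg 7: right by d6 = -17/2 → (-71/2, -414/5)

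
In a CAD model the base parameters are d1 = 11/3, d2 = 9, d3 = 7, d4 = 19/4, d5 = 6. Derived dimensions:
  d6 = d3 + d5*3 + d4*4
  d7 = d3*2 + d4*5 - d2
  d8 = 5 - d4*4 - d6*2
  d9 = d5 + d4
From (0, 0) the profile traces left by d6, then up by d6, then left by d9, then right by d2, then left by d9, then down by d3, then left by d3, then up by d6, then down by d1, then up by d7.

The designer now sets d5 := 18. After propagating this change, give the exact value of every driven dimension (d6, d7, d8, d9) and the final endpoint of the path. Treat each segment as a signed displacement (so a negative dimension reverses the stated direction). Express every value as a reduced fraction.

d6 = 80
d7 = 115/4
d8 = -174
d9 = 91/4
endpoint = (-247/2, 2137/12)

Apply edit: d5 := 18
  d6 = d3 + d5*3 + d4*4 = 80
  d7 = d3*2 + d4*5 - d2 = 115/4
  d8 = 5 - d4*4 - d6*2 = -174
  d9 = d5 + d4 = 91/4
Walk from origin (0, 0):
  seg 1: left by d6 = 80 → (-80, 0)
  seg 2: up by d6 = 80 → (-80, 80)
  seg 3: left by d9 = 91/4 → (-411/4, 80)
  seg 4: right by d2 = 9 → (-375/4, 80)
  seg 5: left by d9 = 91/4 → (-233/2, 80)
  seg 6: down by d3 = 7 → (-233/2, 73)
  seg 7: left by d3 = 7 → (-247/2, 73)
  seg 8: up by d6 = 80 → (-247/2, 153)
  seg 9: down by d1 = 11/3 → (-247/2, 448/3)
  seg 10: up by d7 = 115/4 → (-247/2, 2137/12)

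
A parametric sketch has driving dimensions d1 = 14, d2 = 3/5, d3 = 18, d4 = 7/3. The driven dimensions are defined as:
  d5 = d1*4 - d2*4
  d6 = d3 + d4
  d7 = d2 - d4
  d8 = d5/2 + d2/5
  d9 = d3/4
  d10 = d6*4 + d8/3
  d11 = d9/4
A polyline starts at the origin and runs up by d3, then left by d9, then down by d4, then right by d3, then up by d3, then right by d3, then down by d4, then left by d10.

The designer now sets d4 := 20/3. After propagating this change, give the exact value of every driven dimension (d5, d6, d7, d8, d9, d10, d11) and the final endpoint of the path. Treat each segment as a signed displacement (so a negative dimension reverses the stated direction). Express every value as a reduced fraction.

Apply edit: d4 := 20/3
  d5 = d1*4 - d2*4 = 268/5
  d6 = d3 + d4 = 74/3
  d7 = d2 - d4 = -91/15
  d8 = d5/2 + d2/5 = 673/25
  d9 = d3/4 = 9/2
  d10 = d6*4 + d8/3 = 2691/25
  d11 = d9/4 = 9/8
Walk from origin (0, 0):
  seg 1: up by d3 = 18 → (0, 18)
  seg 2: left by d9 = 9/2 → (-9/2, 18)
  seg 3: down by d4 = 20/3 → (-9/2, 34/3)
  seg 4: right by d3 = 18 → (27/2, 34/3)
  seg 5: up by d3 = 18 → (27/2, 88/3)
  seg 6: right by d3 = 18 → (63/2, 88/3)
  seg 7: down by d4 = 20/3 → (63/2, 68/3)
  seg 8: left by d10 = 2691/25 → (-3807/50, 68/3)

d5 = 268/5
d6 = 74/3
d7 = -91/15
d8 = 673/25
d9 = 9/2
d10 = 2691/25
d11 = 9/8
endpoint = (-3807/50, 68/3)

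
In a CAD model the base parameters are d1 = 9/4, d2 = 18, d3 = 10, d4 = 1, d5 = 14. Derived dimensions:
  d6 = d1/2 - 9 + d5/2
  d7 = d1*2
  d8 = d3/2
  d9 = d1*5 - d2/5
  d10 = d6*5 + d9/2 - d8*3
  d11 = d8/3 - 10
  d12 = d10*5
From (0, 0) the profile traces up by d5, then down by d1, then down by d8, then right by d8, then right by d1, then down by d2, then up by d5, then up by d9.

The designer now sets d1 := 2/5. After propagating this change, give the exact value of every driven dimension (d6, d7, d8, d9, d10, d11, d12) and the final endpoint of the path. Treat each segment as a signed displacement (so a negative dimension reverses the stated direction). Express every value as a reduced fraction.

Apply edit: d1 := 2/5
  d6 = d1/2 - 9 + d5/2 = -9/5
  d7 = d1*2 = 4/5
  d8 = d3/2 = 5
  d9 = d1*5 - d2/5 = -8/5
  d10 = d6*5 + d9/2 - d8*3 = -124/5
  d11 = d8/3 - 10 = -25/3
  d12 = d10*5 = -124
Walk from origin (0, 0):
  seg 1: up by d5 = 14 → (0, 14)
  seg 2: down by d1 = 2/5 → (0, 68/5)
  seg 3: down by d8 = 5 → (0, 43/5)
  seg 4: right by d8 = 5 → (5, 43/5)
  seg 5: right by d1 = 2/5 → (27/5, 43/5)
  seg 6: down by d2 = 18 → (27/5, -47/5)
  seg 7: up by d5 = 14 → (27/5, 23/5)
  seg 8: up by d9 = -8/5 → (27/5, 3)

d6 = -9/5
d7 = 4/5
d8 = 5
d9 = -8/5
d10 = -124/5
d11 = -25/3
d12 = -124
endpoint = (27/5, 3)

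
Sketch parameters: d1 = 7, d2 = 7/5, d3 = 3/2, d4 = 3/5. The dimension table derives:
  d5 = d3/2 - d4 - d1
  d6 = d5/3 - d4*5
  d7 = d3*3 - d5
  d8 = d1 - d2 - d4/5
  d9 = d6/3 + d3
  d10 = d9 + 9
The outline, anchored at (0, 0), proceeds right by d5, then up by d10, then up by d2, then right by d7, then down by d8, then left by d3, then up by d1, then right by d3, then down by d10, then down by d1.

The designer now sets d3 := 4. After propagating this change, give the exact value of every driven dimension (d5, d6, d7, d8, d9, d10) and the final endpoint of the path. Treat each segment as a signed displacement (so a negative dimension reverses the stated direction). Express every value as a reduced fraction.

d5 = -28/5
d6 = -73/15
d7 = 88/5
d8 = 137/25
d9 = 107/45
d10 = 512/45
endpoint = (12, -102/25)

Apply edit: d3 := 4
  d5 = d3/2 - d4 - d1 = -28/5
  d6 = d5/3 - d4*5 = -73/15
  d7 = d3*3 - d5 = 88/5
  d8 = d1 - d2 - d4/5 = 137/25
  d9 = d6/3 + d3 = 107/45
  d10 = d9 + 9 = 512/45
Walk from origin (0, 0):
  seg 1: right by d5 = -28/5 → (-28/5, 0)
  seg 2: up by d10 = 512/45 → (-28/5, 512/45)
  seg 3: up by d2 = 7/5 → (-28/5, 115/9)
  seg 4: right by d7 = 88/5 → (12, 115/9)
  seg 5: down by d8 = 137/25 → (12, 1642/225)
  seg 6: left by d3 = 4 → (8, 1642/225)
  seg 7: up by d1 = 7 → (8, 3217/225)
  seg 8: right by d3 = 4 → (12, 3217/225)
  seg 9: down by d10 = 512/45 → (12, 73/25)
  seg 10: down by d1 = 7 → (12, -102/25)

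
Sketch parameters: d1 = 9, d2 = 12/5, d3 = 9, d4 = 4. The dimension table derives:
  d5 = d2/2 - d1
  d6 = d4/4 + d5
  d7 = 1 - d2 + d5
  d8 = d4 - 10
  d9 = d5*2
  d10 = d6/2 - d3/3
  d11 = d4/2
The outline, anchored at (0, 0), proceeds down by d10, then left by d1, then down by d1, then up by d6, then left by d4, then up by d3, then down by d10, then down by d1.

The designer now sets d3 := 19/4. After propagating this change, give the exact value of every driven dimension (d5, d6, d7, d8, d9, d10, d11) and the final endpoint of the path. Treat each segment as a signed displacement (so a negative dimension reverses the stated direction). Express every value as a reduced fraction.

d5 = -39/5
d6 = -34/5
d7 = -46/5
d8 = -6
d9 = -78/5
d10 = -299/60
d11 = 2
endpoint = (-13, -121/12)

Apply edit: d3 := 19/4
  d5 = d2/2 - d1 = -39/5
  d6 = d4/4 + d5 = -34/5
  d7 = 1 - d2 + d5 = -46/5
  d8 = d4 - 10 = -6
  d9 = d5*2 = -78/5
  d10 = d6/2 - d3/3 = -299/60
  d11 = d4/2 = 2
Walk from origin (0, 0):
  seg 1: down by d10 = -299/60 → (0, 299/60)
  seg 2: left by d1 = 9 → (-9, 299/60)
  seg 3: down by d1 = 9 → (-9, -241/60)
  seg 4: up by d6 = -34/5 → (-9, -649/60)
  seg 5: left by d4 = 4 → (-13, -649/60)
  seg 6: up by d3 = 19/4 → (-13, -91/15)
  seg 7: down by d10 = -299/60 → (-13, -13/12)
  seg 8: down by d1 = 9 → (-13, -121/12)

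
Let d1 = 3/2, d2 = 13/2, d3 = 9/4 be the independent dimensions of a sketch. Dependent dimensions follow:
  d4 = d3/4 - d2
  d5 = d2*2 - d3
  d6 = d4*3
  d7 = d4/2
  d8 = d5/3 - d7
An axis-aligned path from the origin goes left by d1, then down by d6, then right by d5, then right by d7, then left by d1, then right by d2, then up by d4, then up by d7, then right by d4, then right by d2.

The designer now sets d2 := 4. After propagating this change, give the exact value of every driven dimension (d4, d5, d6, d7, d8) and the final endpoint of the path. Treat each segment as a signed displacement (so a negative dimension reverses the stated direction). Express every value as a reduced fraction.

Apply edit: d2 := 4
  d4 = d3/4 - d2 = -55/16
  d5 = d2*2 - d3 = 23/4
  d6 = d4*3 = -165/16
  d7 = d4/2 = -55/32
  d8 = d5/3 - d7 = 349/96
Walk from origin (0, 0):
  seg 1: left by d1 = 3/2 → (-3/2, 0)
  seg 2: down by d6 = -165/16 → (-3/2, 165/16)
  seg 3: right by d5 = 23/4 → (17/4, 165/16)
  seg 4: right by d7 = -55/32 → (81/32, 165/16)
  seg 5: left by d1 = 3/2 → (33/32, 165/16)
  seg 6: right by d2 = 4 → (161/32, 165/16)
  seg 7: up by d4 = -55/16 → (161/32, 55/8)
  seg 8: up by d7 = -55/32 → (161/32, 165/32)
  seg 9: right by d4 = -55/16 → (51/32, 165/32)
  seg 10: right by d2 = 4 → (179/32, 165/32)

d4 = -55/16
d5 = 23/4
d6 = -165/16
d7 = -55/32
d8 = 349/96
endpoint = (179/32, 165/32)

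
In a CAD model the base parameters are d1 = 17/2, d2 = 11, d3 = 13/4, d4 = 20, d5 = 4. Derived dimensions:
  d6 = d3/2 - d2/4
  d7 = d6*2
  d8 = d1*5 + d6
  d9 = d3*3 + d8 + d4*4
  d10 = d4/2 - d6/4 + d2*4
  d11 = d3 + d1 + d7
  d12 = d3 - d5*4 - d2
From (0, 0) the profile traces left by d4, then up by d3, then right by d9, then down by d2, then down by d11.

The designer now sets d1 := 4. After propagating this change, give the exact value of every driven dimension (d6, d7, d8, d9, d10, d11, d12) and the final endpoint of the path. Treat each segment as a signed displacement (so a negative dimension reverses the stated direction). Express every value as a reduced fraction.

Apply edit: d1 := 4
  d6 = d3/2 - d2/4 = -9/8
  d7 = d6*2 = -9/4
  d8 = d1*5 + d6 = 151/8
  d9 = d3*3 + d8 + d4*4 = 869/8
  d10 = d4/2 - d6/4 + d2*4 = 1737/32
  d11 = d3 + d1 + d7 = 5
  d12 = d3 - d5*4 - d2 = -95/4
Walk from origin (0, 0):
  seg 1: left by d4 = 20 → (-20, 0)
  seg 2: up by d3 = 13/4 → (-20, 13/4)
  seg 3: right by d9 = 869/8 → (709/8, 13/4)
  seg 4: down by d2 = 11 → (709/8, -31/4)
  seg 5: down by d11 = 5 → (709/8, -51/4)

d6 = -9/8
d7 = -9/4
d8 = 151/8
d9 = 869/8
d10 = 1737/32
d11 = 5
d12 = -95/4
endpoint = (709/8, -51/4)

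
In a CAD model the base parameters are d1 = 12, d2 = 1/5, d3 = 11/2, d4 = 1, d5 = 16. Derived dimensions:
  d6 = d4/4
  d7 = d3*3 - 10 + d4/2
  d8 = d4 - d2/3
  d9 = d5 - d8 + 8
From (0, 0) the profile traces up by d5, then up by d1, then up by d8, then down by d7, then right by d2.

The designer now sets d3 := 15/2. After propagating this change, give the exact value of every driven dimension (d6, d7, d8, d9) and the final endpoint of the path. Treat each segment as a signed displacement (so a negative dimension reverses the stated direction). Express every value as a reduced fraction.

d6 = 1/4
d7 = 13
d8 = 14/15
d9 = 346/15
endpoint = (1/5, 239/15)

Apply edit: d3 := 15/2
  d6 = d4/4 = 1/4
  d7 = d3*3 - 10 + d4/2 = 13
  d8 = d4 - d2/3 = 14/15
  d9 = d5 - d8 + 8 = 346/15
Walk from origin (0, 0):
  seg 1: up by d5 = 16 → (0, 16)
  seg 2: up by d1 = 12 → (0, 28)
  seg 3: up by d8 = 14/15 → (0, 434/15)
  seg 4: down by d7 = 13 → (0, 239/15)
  seg 5: right by d2 = 1/5 → (1/5, 239/15)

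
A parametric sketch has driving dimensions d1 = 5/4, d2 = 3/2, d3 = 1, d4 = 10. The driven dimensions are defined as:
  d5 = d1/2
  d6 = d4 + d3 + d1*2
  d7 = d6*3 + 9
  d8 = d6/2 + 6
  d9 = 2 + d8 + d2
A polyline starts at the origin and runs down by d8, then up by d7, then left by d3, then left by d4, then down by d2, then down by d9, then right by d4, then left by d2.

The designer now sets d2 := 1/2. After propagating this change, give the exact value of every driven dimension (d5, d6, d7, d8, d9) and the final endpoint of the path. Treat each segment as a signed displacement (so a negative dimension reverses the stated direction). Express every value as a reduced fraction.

Apply edit: d2 := 1/2
  d5 = d1/2 = 5/8
  d6 = d4 + d3 + d1*2 = 27/2
  d7 = d6*3 + 9 = 99/2
  d8 = d6/2 + 6 = 51/4
  d9 = 2 + d8 + d2 = 61/4
Walk from origin (0, 0):
  seg 1: down by d8 = 51/4 → (0, -51/4)
  seg 2: up by d7 = 99/2 → (0, 147/4)
  seg 3: left by d3 = 1 → (-1, 147/4)
  seg 4: left by d4 = 10 → (-11, 147/4)
  seg 5: down by d2 = 1/2 → (-11, 145/4)
  seg 6: down by d9 = 61/4 → (-11, 21)
  seg 7: right by d4 = 10 → (-1, 21)
  seg 8: left by d2 = 1/2 → (-3/2, 21)

d5 = 5/8
d6 = 27/2
d7 = 99/2
d8 = 51/4
d9 = 61/4
endpoint = (-3/2, 21)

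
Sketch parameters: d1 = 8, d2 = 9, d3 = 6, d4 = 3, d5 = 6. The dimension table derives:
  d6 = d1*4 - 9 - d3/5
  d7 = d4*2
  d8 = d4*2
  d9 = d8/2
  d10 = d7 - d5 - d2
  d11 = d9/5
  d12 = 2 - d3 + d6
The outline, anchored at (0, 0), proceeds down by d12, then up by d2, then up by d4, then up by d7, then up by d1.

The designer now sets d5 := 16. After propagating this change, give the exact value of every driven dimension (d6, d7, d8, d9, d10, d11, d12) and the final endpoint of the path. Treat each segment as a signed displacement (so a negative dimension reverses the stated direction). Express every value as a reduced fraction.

Apply edit: d5 := 16
  d6 = d1*4 - 9 - d3/5 = 109/5
  d7 = d4*2 = 6
  d8 = d4*2 = 6
  d9 = d8/2 = 3
  d10 = d7 - d5 - d2 = -19
  d11 = d9/5 = 3/5
  d12 = 2 - d3 + d6 = 89/5
Walk from origin (0, 0):
  seg 1: down by d12 = 89/5 → (0, -89/5)
  seg 2: up by d2 = 9 → (0, -44/5)
  seg 3: up by d4 = 3 → (0, -29/5)
  seg 4: up by d7 = 6 → (0, 1/5)
  seg 5: up by d1 = 8 → (0, 41/5)

d6 = 109/5
d7 = 6
d8 = 6
d9 = 3
d10 = -19
d11 = 3/5
d12 = 89/5
endpoint = (0, 41/5)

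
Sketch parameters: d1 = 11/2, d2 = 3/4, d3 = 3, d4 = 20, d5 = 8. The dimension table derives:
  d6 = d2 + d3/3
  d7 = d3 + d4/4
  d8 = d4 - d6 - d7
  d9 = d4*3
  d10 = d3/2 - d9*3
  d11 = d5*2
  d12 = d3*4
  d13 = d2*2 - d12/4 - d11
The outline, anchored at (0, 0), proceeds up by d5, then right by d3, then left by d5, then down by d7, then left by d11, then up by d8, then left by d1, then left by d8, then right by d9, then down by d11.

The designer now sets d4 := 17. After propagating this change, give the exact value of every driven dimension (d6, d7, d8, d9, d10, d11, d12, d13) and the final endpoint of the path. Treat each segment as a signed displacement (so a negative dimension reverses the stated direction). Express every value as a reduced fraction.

d6 = 7/4
d7 = 29/4
d8 = 8
d9 = 51
d10 = -303/2
d11 = 16
d12 = 12
d13 = -35/2
endpoint = (33/2, -29/4)

Apply edit: d4 := 17
  d6 = d2 + d3/3 = 7/4
  d7 = d3 + d4/4 = 29/4
  d8 = d4 - d6 - d7 = 8
  d9 = d4*3 = 51
  d10 = d3/2 - d9*3 = -303/2
  d11 = d5*2 = 16
  d12 = d3*4 = 12
  d13 = d2*2 - d12/4 - d11 = -35/2
Walk from origin (0, 0):
  seg 1: up by d5 = 8 → (0, 8)
  seg 2: right by d3 = 3 → (3, 8)
  seg 3: left by d5 = 8 → (-5, 8)
  seg 4: down by d7 = 29/4 → (-5, 3/4)
  seg 5: left by d11 = 16 → (-21, 3/4)
  seg 6: up by d8 = 8 → (-21, 35/4)
  seg 7: left by d1 = 11/2 → (-53/2, 35/4)
  seg 8: left by d8 = 8 → (-69/2, 35/4)
  seg 9: right by d9 = 51 → (33/2, 35/4)
  seg 10: down by d11 = 16 → (33/2, -29/4)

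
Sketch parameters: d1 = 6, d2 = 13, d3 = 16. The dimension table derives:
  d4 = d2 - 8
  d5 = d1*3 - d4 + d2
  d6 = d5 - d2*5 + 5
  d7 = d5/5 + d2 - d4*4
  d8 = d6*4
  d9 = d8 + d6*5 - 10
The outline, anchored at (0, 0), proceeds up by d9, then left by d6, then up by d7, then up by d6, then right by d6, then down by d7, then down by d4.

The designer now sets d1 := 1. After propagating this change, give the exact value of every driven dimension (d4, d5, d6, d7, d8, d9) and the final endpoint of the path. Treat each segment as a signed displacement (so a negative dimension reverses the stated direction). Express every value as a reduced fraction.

d4 = 5
d5 = 11
d6 = -49
d7 = -24/5
d8 = -196
d9 = -451
endpoint = (0, -505)

Apply edit: d1 := 1
  d4 = d2 - 8 = 5
  d5 = d1*3 - d4 + d2 = 11
  d6 = d5 - d2*5 + 5 = -49
  d7 = d5/5 + d2 - d4*4 = -24/5
  d8 = d6*4 = -196
  d9 = d8 + d6*5 - 10 = -451
Walk from origin (0, 0):
  seg 1: up by d9 = -451 → (0, -451)
  seg 2: left by d6 = -49 → (49, -451)
  seg 3: up by d7 = -24/5 → (49, -2279/5)
  seg 4: up by d6 = -49 → (49, -2524/5)
  seg 5: right by d6 = -49 → (0, -2524/5)
  seg 6: down by d7 = -24/5 → (0, -500)
  seg 7: down by d4 = 5 → (0, -505)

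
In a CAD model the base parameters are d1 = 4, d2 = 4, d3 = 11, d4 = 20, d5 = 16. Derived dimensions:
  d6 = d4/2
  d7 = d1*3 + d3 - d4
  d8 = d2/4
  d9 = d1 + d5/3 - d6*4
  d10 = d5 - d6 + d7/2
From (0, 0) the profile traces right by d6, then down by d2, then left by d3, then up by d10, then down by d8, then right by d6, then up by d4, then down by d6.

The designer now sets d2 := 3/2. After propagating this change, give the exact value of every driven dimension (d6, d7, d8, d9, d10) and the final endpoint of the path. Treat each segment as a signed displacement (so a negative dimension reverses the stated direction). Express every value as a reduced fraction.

Apply edit: d2 := 3/2
  d6 = d4/2 = 10
  d7 = d1*3 + d3 - d4 = 3
  d8 = d2/4 = 3/8
  d9 = d1 + d5/3 - d6*4 = -92/3
  d10 = d5 - d6 + d7/2 = 15/2
Walk from origin (0, 0):
  seg 1: right by d6 = 10 → (10, 0)
  seg 2: down by d2 = 3/2 → (10, -3/2)
  seg 3: left by d3 = 11 → (-1, -3/2)
  seg 4: up by d10 = 15/2 → (-1, 6)
  seg 5: down by d8 = 3/8 → (-1, 45/8)
  seg 6: right by d6 = 10 → (9, 45/8)
  seg 7: up by d4 = 20 → (9, 205/8)
  seg 8: down by d6 = 10 → (9, 125/8)

d6 = 10
d7 = 3
d8 = 3/8
d9 = -92/3
d10 = 15/2
endpoint = (9, 125/8)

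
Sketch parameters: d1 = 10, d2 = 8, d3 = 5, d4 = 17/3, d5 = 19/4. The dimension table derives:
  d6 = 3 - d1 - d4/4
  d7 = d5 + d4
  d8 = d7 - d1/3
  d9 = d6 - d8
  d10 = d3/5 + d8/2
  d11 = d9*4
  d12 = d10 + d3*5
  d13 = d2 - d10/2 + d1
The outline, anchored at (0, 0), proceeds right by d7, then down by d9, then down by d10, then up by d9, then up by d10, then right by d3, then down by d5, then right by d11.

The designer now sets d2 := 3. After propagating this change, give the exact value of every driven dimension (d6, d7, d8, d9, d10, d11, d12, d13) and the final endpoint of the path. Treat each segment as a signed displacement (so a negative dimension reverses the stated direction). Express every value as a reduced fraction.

Apply edit: d2 := 3
  d6 = 3 - d1 - d4/4 = -101/12
  d7 = d5 + d4 = 125/12
  d8 = d7 - d1/3 = 85/12
  d9 = d6 - d8 = -31/2
  d10 = d3/5 + d8/2 = 109/24
  d11 = d9*4 = -62
  d12 = d10 + d3*5 = 709/24
  d13 = d2 - d10/2 + d1 = 515/48
Walk from origin (0, 0):
  seg 1: right by d7 = 125/12 → (125/12, 0)
  seg 2: down by d9 = -31/2 → (125/12, 31/2)
  seg 3: down by d10 = 109/24 → (125/12, 263/24)
  seg 4: up by d9 = -31/2 → (125/12, -109/24)
  seg 5: up by d10 = 109/24 → (125/12, 0)
  seg 6: right by d3 = 5 → (185/12, 0)
  seg 7: down by d5 = 19/4 → (185/12, -19/4)
  seg 8: right by d11 = -62 → (-559/12, -19/4)

d6 = -101/12
d7 = 125/12
d8 = 85/12
d9 = -31/2
d10 = 109/24
d11 = -62
d12 = 709/24
d13 = 515/48
endpoint = (-559/12, -19/4)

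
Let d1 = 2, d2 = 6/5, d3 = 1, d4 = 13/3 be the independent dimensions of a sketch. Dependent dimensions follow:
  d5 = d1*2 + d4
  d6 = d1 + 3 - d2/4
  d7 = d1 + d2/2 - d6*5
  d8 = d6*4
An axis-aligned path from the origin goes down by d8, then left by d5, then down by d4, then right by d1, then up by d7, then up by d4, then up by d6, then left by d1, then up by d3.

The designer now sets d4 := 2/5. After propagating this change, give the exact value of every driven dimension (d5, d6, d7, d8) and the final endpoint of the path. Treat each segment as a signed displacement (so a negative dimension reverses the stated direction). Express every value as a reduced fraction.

d5 = 22/5
d6 = 47/10
d7 = -209/10
d8 = 94/5
endpoint = (-22/5, -34)

Apply edit: d4 := 2/5
  d5 = d1*2 + d4 = 22/5
  d6 = d1 + 3 - d2/4 = 47/10
  d7 = d1 + d2/2 - d6*5 = -209/10
  d8 = d6*4 = 94/5
Walk from origin (0, 0):
  seg 1: down by d8 = 94/5 → (0, -94/5)
  seg 2: left by d5 = 22/5 → (-22/5, -94/5)
  seg 3: down by d4 = 2/5 → (-22/5, -96/5)
  seg 4: right by d1 = 2 → (-12/5, -96/5)
  seg 5: up by d7 = -209/10 → (-12/5, -401/10)
  seg 6: up by d4 = 2/5 → (-12/5, -397/10)
  seg 7: up by d6 = 47/10 → (-12/5, -35)
  seg 8: left by d1 = 2 → (-22/5, -35)
  seg 9: up by d3 = 1 → (-22/5, -34)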